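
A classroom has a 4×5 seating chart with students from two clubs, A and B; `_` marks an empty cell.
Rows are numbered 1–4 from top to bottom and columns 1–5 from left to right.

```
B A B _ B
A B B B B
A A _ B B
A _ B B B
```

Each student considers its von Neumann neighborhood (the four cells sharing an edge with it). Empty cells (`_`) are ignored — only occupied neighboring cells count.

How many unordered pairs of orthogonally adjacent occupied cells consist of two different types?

6

Scan each occupied cell's neighbors to the right and below so each pair is counted once.
Row 1: B(1,1)–A(1,2)≠ B(1,1)–A(2,1)≠ A(1,2)–B(1,3)≠ A(1,2)–B(2,2)≠ B(1,3)–B(2,3)= B(1,5)–B(2,5)=  → 4/6 unlike.
Row 2: A(2,1)–B(2,2)≠ A(2,1)–A(3,1)= B(2,2)–B(2,3)= B(2,2)–A(3,2)≠ B(2,3)–B(2,4)= B(2,4)–B(2,5)= B(2,4)–B(3,4)= B(2,5)–B(3,5)=  → 2/8 unlike.
Row 3: A(3,1)–A(3,2)= A(3,1)–A(4,1)= B(3,4)–B(3,5)= B(3,4)–B(4,4)= B(3,5)–B(4,5)=  → 0/5 unlike.
Row 4: B(4,3)–B(4,4)= B(4,4)–B(4,5)=  → 0/2 unlike.
Total adjacent occupied pairs: 21; unlike-type pairs: 6.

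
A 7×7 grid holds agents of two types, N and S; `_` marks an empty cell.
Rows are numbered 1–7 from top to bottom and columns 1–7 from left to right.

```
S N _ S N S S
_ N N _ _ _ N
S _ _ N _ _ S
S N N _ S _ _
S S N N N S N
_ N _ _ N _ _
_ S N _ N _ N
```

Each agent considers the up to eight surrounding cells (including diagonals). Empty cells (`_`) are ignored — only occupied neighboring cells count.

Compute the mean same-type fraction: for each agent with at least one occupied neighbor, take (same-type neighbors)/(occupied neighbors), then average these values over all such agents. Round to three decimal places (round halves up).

Row 1: (1,1)S 0/2 · (1,2)N 2/3 · (1,4)S 0/2 · (1,5)N 0/2 · (1,6)S 1/3 · (1,7)S 1/2
Row 2: (2,2)N 2/4 · (2,3)N 3/4 · (2,7)N 0/3
Row 3: (3,1)S 1/3 · (3,4)N 2/3 · (3,7)S 0/1
Row 4: (4,1)S 3/4 · (4,2)N 2/6 · (4,3)N 4/5 · (4,5)S 1/4
Row 5: (5,1)S 2/4 · (5,2)S 2/6 · (5,3)N 4/5 · (5,4)N 4/5 · (5,5)N 2/4 · (5,6)S 1/4 · (5,7)N 0/1
Row 6: (6,2)N 2/5 · (6,5)N 3/4
Row 7: (7,2)S 0/2 · (7,3)N 1/2 · (7,5)N 1/1 · (7,7)N — no occupied neighbors
Sum over 28 agents: 0/2 + 2/3 + 0/2 + 0/2 + 1/3 + 1/2 + 2/4 + 3/4 + 0/3 + 1/3 + 2/3 + 0/1 + 3/4 + 2/6 + 4/5 + 1/4 + 2/4 + 2/6 + 4/5 + 4/5 + 2/4 + 1/4 + 0/1 + 2/5 + 3/4 + 0/2 + 1/2 + 1/1 = 703/60; mean = 703/60 ÷ 28 = 703/1680 = 0.418452… → 0.418.

0.418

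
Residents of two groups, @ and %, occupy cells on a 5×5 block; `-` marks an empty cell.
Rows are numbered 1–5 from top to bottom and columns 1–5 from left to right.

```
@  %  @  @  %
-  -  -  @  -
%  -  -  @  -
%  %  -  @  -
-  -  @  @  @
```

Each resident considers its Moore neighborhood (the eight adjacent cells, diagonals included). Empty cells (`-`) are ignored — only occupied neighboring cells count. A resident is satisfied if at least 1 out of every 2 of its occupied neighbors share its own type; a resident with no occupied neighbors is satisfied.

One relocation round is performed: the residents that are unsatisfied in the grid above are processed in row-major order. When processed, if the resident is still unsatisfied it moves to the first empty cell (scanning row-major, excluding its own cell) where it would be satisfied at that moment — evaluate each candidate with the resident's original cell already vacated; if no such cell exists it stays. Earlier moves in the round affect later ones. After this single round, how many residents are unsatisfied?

Initially unsatisfied (in order): (1,1), (1,2), (1,5).
  (1,1) → (2,3).
  (1,2) → (1,1).
  (1,5) → (2,1).
Resulting grid:
% - @ @ -
% - @ @ -
% - - @ -
% % - @ -
- - @ @ @
All satisfied now.

0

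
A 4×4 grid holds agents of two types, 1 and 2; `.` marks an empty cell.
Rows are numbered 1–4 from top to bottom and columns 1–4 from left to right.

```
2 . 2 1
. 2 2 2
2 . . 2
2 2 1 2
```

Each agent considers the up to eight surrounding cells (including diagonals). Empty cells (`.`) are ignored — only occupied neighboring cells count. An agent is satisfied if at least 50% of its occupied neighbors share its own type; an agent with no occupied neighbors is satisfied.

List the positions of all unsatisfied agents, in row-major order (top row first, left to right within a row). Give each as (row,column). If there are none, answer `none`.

(1,4), (4,3)

(1,1)2 1/1 satisfied
(1,3)2 3/4 satisfied
(1,4)1 0/3 not
(2,2)2 4/4 satisfied
(2,3)2 4/5 satisfied
(2,4)2 3/4 satisfied
(3,1)2 3/3 satisfied
(3,4)2 3/4 satisfied
(4,1)2 2/2 satisfied
(4,2)2 2/3 satisfied
(4,3)1 0/3 not
(4,4)2 1/2 satisfied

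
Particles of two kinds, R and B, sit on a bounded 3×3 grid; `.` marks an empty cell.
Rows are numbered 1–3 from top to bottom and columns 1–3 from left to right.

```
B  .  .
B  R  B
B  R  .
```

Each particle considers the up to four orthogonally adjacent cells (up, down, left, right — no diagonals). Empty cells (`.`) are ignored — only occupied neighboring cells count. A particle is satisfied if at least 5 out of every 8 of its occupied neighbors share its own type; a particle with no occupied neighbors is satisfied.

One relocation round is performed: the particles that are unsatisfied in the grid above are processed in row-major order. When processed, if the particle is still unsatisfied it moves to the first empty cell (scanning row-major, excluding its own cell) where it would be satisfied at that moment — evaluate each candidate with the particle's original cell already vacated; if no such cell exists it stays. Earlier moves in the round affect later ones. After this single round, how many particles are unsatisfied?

Initially unsatisfied (in order): (2,2), (2,3), (3,1), (3,2).
  (2,2): no empty cell satisfies it; stays.
  (2,3) → (1,3).
  (3,1) → (1,2).
  (3,2): now satisfied by earlier moves; stays.
Resulting grid:
B B B
B R .
. R .
Unsatisfied now: (2,1), (2,2).

2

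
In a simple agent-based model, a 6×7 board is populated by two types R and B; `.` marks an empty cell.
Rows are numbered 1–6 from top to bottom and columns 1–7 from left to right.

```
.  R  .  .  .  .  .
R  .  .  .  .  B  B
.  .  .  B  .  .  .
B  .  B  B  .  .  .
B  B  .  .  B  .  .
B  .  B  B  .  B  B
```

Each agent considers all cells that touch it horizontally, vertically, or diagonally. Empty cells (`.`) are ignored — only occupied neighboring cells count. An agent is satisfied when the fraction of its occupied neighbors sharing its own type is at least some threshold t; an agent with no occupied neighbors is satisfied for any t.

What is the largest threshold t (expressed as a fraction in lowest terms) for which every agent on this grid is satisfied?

(1,2)R 1/1
(2,1)R 1/1
(2,6)B 1/1
(2,7)B 1/1
(3,4)B 2/2
(4,1)B 2/2
(4,3)B 3/3
(4,4)B 3/3
(5,1)B 3/3
(5,2)B 5/5
(5,5)B 3/3
(6,1)B 2/2
(6,3)B 2/2
(6,4)B 2/2
(6,6)B 2/2
(6,7)B 1/1
The smallest same-type fraction is 1/1 at (1,2), which reduces to 1/1. Any threshold above that leaves this agent unsatisfied.

1/1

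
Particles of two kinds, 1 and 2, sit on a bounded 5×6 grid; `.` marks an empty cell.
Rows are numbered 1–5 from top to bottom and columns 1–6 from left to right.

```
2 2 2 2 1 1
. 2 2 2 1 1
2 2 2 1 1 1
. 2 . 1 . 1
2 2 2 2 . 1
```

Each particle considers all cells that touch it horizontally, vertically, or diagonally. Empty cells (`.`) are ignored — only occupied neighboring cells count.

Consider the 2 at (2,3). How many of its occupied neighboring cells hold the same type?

7

Occupied neighbors of (2,3): (1,2)=2, (1,3)=2, (1,4)=2, (2,2)=2, (2,4)=2, (3,2)=2, (3,3)=2, (3,4)=1.
Same type (2): 7 of 8.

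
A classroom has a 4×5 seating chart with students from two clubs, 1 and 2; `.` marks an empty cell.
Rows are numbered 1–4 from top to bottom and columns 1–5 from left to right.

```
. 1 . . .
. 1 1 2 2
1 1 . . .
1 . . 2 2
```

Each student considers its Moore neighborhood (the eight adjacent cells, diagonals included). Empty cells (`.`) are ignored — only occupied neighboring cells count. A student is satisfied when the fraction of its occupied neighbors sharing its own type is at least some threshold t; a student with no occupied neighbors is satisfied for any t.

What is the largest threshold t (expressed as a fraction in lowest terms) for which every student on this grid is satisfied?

1/2

Row 1: (1,2)1 2/2
Row 2: (2,2)1 4/4 · (2,3)1 3/4 · (2,4)2 1/2 · (2,5)2 1/1
Row 3: (3,1)1 3/3 · (3,2)1 4/4
Row 4: (4,1)1 2/2 · (4,4)2 1/1 · (4,5)2 1/1
The smallest same-type fraction is 1/2 at (2,4), which reduces to 1/2. Any threshold above that leaves this student unsatisfied.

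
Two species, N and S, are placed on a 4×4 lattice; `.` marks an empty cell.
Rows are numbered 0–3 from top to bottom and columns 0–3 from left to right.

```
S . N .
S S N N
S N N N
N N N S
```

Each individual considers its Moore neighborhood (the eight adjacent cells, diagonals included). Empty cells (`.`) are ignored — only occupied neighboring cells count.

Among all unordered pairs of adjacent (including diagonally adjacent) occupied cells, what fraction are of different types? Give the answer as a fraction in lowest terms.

11/34

Scan each occupied cell's neighbors to the right and below (and the two forward diagonals) so each pair is counted once.
Row 0: S(0,0)–S(1,0)= S(0,0)–S(1,1)= N(0,2)–N(1,2)= N(0,2)–N(1,3)= N(0,2)–S(1,1)≠  → 1/5 unlike.
Row 1: S(1,0)–S(1,1)= S(1,0)–S(2,0)= S(1,0)–N(2,1)≠ S(1,1)–N(1,2)≠ S(1,1)–N(2,1)≠ S(1,1)–N(2,2)≠ S(1,1)–S(2,0)= N(1,2)–N(1,3)= N(1,2)–N(2,2)= N(1,2)–N(2,3)= N(1,2)–N(2,1)= N(1,3)–N(2,3)= N(1,3)–N(2,2)=  → 4/13 unlike.
Row 2: S(2,0)–N(2,1)≠ S(2,0)–N(3,0)≠ S(2,0)–N(3,1)≠ N(2,1)–N(2,2)= N(2,1)–N(3,1)= N(2,1)–N(3,2)= N(2,1)–N(3,0)= N(2,2)–N(2,3)= N(2,2)–N(3,2)= N(2,2)–S(3,3)≠ N(2,2)–N(3,1)= N(2,3)–S(3,3)≠ N(2,3)–N(3,2)=  → 5/13 unlike.
Row 3: N(3,0)–N(3,1)= N(3,1)–N(3,2)= N(3,2)–S(3,3)≠  → 1/3 unlike.
Total adjacent occupied pairs: 34; unlike-type pairs: 11.
11/34 is already in lowest terms.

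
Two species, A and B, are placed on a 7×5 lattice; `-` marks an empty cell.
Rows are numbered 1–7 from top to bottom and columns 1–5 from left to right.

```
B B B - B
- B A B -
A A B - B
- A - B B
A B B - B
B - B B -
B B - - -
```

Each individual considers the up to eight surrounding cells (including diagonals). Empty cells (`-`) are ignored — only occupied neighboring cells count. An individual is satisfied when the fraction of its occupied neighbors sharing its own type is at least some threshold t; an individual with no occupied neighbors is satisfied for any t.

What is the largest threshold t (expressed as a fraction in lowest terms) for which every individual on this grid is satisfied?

1/6

(1,1)B 2/2
(1,2)B 3/4
(1,3)B 3/4
(1,5)B 1/1
(2,2)B 4/7
(2,3)A 1/6
(2,4)B 4/5
(3,1)A 2/3
(3,2)A 3/5
(3,3)B 3/6
(3,5)B 3/3
(4,2)A 3/6
(4,4)B 5/5
(4,5)B 3/3
(5,1)A 1/3
(5,2)B 3/5
(5,3)B 4/5
(5,5)B 3/3
(6,1)B 3/4
(6,3)B 4/4
(6,4)B 3/3
(7,1)B 2/2
(7,2)B 3/3
The smallest same-type fraction is 1/6 at (2,3), which reduces to 1/6. Any threshold above that leaves this individual unsatisfied.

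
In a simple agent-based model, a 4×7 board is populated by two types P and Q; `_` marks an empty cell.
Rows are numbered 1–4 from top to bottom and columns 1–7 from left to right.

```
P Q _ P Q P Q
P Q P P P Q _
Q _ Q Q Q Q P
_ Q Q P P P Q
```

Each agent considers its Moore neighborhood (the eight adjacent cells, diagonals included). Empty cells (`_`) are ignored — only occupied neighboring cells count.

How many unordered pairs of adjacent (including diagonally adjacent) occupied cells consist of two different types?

35

Scan each occupied cell's neighbors to the right and below (and the two forward diagonals) so each pair is counted once.
Row 1: P(1,1)–Q(1,2)≠ P(1,1)–P(2,1)= P(1,1)–Q(2,2)≠ Q(1,2)–Q(2,2)= Q(1,2)–P(2,3)≠ Q(1,2)–P(2,1)≠ P(1,4)–Q(1,5)≠ P(1,4)–P(2,4)= P(1,4)–P(2,5)= P(1,4)–P(2,3)= Q(1,5)–P(1,6)≠ Q(1,5)–P(2,5)≠ Q(1,5)–Q(2,6)= Q(1,5)–P(2,4)≠ P(1,6)–Q(1,7)≠ P(1,6)–Q(2,6)≠ P(1,6)–P(2,5)= Q(1,7)–Q(2,6)=  → 10/18 unlike.
Row 2: P(2,1)–Q(2,2)≠ P(2,1)–Q(3,1)≠ Q(2,2)–P(2,3)≠ Q(2,2)–Q(3,3)= Q(2,2)–Q(3,1)= P(2,3)–P(2,4)= P(2,3)–Q(3,3)≠ P(2,3)–Q(3,4)≠ P(2,4)–P(2,5)= P(2,4)–Q(3,4)≠ P(2,4)–Q(3,5)≠ P(2,4)–Q(3,3)≠ P(2,5)–Q(2,6)≠ P(2,5)–Q(3,5)≠ P(2,5)–Q(3,6)≠ P(2,5)–Q(3,4)≠ Q(2,6)–Q(3,6)= Q(2,6)–P(3,7)≠ Q(2,6)–Q(3,5)=  → 13/19 unlike.
Row 3: Q(3,1)–Q(4,2)= Q(3,3)–Q(3,4)= Q(3,3)–Q(4,3)= Q(3,3)–P(4,4)≠ Q(3,3)–Q(4,2)= Q(3,4)–Q(3,5)= Q(3,4)–P(4,4)≠ Q(3,4)–P(4,5)≠ Q(3,4)–Q(4,3)= Q(3,5)–Q(3,6)= Q(3,5)–P(4,5)≠ Q(3,5)–P(4,6)≠ Q(3,5)–P(4,4)≠ Q(3,6)–P(3,7)≠ Q(3,6)–P(4,6)≠ Q(3,6)–Q(4,7)= Q(3,6)–P(4,5)≠ P(3,7)–Q(4,7)≠ P(3,7)–P(4,6)=  → 10/19 unlike.
Row 4: Q(4,2)–Q(4,3)= Q(4,3)–P(4,4)≠ P(4,4)–P(4,5)= P(4,5)–P(4,6)= P(4,6)–Q(4,7)≠  → 2/5 unlike.
Total adjacent occupied pairs: 61; unlike-type pairs: 35.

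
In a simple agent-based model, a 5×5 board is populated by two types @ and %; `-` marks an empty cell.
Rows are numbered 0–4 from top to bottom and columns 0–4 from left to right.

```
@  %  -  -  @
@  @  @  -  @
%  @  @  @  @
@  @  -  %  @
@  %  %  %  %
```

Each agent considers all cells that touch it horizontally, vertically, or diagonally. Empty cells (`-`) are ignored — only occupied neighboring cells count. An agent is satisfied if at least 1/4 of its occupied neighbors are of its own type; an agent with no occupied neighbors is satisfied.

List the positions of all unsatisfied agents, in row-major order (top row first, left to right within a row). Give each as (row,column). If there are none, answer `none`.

(0,1), (2,0)

(0,0)@ 2/3 ✓
(0,1)% 0/4 ✗
(0,4)@ 1/1 ✓
(1,0)@ 3/5 ✓
(1,1)@ 5/7 ✓
(1,2)@ 4/5 ✓
(1,4)@ 3/3 ✓
(2,0)% 0/5 ✗
(2,1)@ 6/7 ✓
(2,2)@ 5/6 ✓
(2,3)@ 5/6 ✓
(2,4)@ 3/4 ✓
(3,0)@ 3/5 ✓
(3,1)@ 4/7 ✓
(3,3)% 3/7 ✓
(3,4)@ 2/5 ✓
(4,0)@ 2/3 ✓
(4,1)% 1/4 ✓
(4,2)% 3/4 ✓
(4,3)% 3/4 ✓
(4,4)% 2/3 ✓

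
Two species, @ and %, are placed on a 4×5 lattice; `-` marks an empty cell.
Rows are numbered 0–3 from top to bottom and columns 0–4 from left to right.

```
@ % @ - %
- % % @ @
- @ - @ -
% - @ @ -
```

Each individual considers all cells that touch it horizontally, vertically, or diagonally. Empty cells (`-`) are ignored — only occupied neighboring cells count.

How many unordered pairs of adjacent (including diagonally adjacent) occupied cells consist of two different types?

Scan each occupied cell's neighbors to the right and below (and the two forward diagonals) so each pair is counted once.
From row 0: 7 unlike of 10 pairs (running 7/10).
From row 1: 4 unlike of 8 pairs (running 11/18).
From row 2: 1 unlike of 4 pairs (running 12/22).
From row 3: 0 unlike of 1 pairs (running 12/23).
Total adjacent occupied pairs: 23; unlike-type pairs: 12.

12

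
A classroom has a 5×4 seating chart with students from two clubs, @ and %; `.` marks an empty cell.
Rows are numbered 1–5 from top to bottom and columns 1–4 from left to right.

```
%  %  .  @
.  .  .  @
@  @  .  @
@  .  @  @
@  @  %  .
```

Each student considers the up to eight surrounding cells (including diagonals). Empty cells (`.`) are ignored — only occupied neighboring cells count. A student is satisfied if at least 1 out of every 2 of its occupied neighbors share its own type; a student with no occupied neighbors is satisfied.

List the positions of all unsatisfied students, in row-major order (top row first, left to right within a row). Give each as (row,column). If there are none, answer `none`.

(5,3)

Row 1: (1,1)% 1/1 ok · (1,2)% 1/1 ok · (1,4)@ 1/1 ok
Row 2: (2,4)@ 2/2 ok
Row 3: (3,1)@ 2/2 ok · (3,2)@ 3/3 ok · (3,4)@ 3/3 ok
Row 4: (4,1)@ 4/4 ok · (4,3)@ 4/5 ok · (4,4)@ 2/3 ok
Row 5: (5,1)@ 2/2 ok · (5,2)@ 3/4 ok · (5,3)% 0/3 unhappy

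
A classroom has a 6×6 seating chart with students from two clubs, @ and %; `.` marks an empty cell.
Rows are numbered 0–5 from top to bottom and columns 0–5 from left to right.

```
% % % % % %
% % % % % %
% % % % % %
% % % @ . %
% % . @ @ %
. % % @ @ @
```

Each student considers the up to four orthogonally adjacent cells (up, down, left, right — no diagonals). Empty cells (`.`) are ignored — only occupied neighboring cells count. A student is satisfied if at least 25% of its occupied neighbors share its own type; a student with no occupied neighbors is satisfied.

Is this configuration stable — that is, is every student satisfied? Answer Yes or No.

Yes

Row 0: (0,0)% 2/2 ✓ · (0,1)% 3/3 ✓ · (0,2)% 3/3 ✓ · (0,3)% 3/3 ✓ · (0,4)% 3/3 ✓ · (0,5)% 2/2 ✓
Row 1: (1,0)% 3/3 ✓ · (1,1)% 4/4 ✓ · (1,2)% 4/4 ✓ · (1,3)% 4/4 ✓ · (1,4)% 4/4 ✓ · (1,5)% 3/3 ✓
Row 2: (2,0)% 3/3 ✓ · (2,1)% 4/4 ✓ · (2,2)% 4/4 ✓ · (2,3)% 3/4 ✓ · (2,4)% 3/3 ✓ · (2,5)% 3/3 ✓
Row 3: (3,0)% 3/3 ✓ · (3,1)% 4/4 ✓ · (3,2)% 2/3 ✓ · (3,3)@ 1/3 ✓ · (3,5)% 2/2 ✓
Row 4: (4,0)% 2/2 ✓ · (4,1)% 3/3 ✓ · (4,3)@ 3/3 ✓ · (4,4)@ 2/3 ✓ · (4,5)% 1/3 ✓
Row 5: (5,1)% 2/2 ✓ · (5,2)% 1/2 ✓ · (5,3)@ 2/3 ✓ · (5,4)@ 3/3 ✓ · (5,5)@ 1/2 ✓
All meet the threshold, so the configuration is stable.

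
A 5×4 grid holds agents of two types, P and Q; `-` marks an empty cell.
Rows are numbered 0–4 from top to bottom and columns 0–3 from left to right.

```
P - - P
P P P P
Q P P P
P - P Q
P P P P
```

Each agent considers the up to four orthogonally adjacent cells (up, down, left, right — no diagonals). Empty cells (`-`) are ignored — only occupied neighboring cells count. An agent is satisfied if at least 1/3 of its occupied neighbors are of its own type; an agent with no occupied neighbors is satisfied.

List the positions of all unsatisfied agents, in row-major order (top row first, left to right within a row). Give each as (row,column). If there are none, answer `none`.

Row 0: (0,0)P 1/1 ✓ · (0,3)P 1/1 ✓
Row 1: (1,0)P 2/3 ✓ · (1,1)P 3/3 ✓ · (1,2)P 3/3 ✓ · (1,3)P 3/3 ✓
Row 2: (2,0)Q 0/3 ✗ · (2,1)P 2/3 ✓ · (2,2)P 4/4 ✓ · (2,3)P 2/3 ✓
Row 3: (3,0)P 1/2 ✓ · (3,2)P 2/3 ✓ · (3,3)Q 0/3 ✗
Row 4: (4,0)P 2/2 ✓ · (4,1)P 2/2 ✓ · (4,2)P 3/3 ✓ · (4,3)P 1/2 ✓

(2,0), (3,3)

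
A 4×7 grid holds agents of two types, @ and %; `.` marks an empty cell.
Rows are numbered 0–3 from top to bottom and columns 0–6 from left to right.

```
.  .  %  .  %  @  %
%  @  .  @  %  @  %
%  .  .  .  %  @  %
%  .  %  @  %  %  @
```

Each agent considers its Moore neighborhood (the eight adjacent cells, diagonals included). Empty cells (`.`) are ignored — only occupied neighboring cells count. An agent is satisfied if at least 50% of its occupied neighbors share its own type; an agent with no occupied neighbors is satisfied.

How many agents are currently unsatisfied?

Row 0: (0,2)% 0/2 unhappy · (0,4)% 1/4 unhappy · (0,5)@ 1/5 unhappy · (0,6)% 1/3 unhappy
Row 1: (1,0)% 1/2 ok · (1,1)@ 0/3 unhappy · (1,3)@ 0/4 unhappy · (1,4)% 2/6 unhappy · (1,5)@ 2/8 unhappy · (1,6)% 2/5 unhappy
Row 2: (2,0)% 2/3 ok · (2,4)% 3/7 unhappy · (2,5)@ 2/8 unhappy · (2,6)% 2/5 unhappy
Row 3: (3,0)% 1/1 ok · (3,2)% 0/1 unhappy · (3,3)@ 0/3 unhappy · (3,4)% 2/4 ok · (3,5)% 3/5 ok · (3,6)@ 1/3 unhappy
Unsatisfied: (0,2), (0,4), (0,5), (0,6), (1,1), (1,3), (1,4), (1,5), (1,6), (2,4), (2,5), (2,6), (3,2), (3,3), (3,6) — 15 in total.

15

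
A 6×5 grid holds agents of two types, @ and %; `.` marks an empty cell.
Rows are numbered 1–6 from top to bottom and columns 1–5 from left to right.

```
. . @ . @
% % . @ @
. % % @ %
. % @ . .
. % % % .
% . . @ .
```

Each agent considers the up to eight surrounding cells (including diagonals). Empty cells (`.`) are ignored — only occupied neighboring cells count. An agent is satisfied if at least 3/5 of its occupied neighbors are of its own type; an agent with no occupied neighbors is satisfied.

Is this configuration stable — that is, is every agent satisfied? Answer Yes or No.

No

Row 1: (1,3)@ 1/2 ✗ · (1,5)@ 2/2 ✓
Row 2: (2,1)% 2/2 ✓ · (2,2)% 3/4 ✓ · (2,4)@ 4/6 ✓ · (2,5)@ 3/4 ✓
Row 3: (3,2)% 4/5 ✓ · (3,3)% 3/6 ✗ · (3,4)@ 3/5 ✓ · (3,5)% 0/3 ✗
Row 4: (4,2)% 4/5 ✓ · (4,3)@ 1/7 ✗
Row 5: (5,2)% 3/4 ✓ · (5,3)% 3/5 ✓ · (5,4)% 1/3 ✗
Row 6: (6,1)% 1/1 ✓ · (6,4)@ 0/2 ✗
For instance (1,3) has only 1/2 same-type neighbors, below 3/5.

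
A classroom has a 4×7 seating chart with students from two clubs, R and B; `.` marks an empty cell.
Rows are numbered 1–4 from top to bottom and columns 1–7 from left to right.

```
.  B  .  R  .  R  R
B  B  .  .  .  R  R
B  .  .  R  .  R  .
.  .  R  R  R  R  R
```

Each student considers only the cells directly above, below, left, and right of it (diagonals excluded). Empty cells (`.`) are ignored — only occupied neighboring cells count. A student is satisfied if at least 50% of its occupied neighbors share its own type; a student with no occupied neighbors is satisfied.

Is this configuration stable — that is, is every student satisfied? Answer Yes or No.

(1,2)B 1/1 satisfied
(1,4)R 0/0 satisfied
(1,6)R 2/2 satisfied
(1,7)R 2/2 satisfied
(2,1)B 2/2 satisfied
(2,2)B 2/2 satisfied
(2,6)R 3/3 satisfied
(2,7)R 2/2 satisfied
(3,1)B 1/1 satisfied
(3,4)R 1/1 satisfied
(3,6)R 2/2 satisfied
(4,3)R 1/1 satisfied
(4,4)R 3/3 satisfied
(4,5)R 2/2 satisfied
(4,6)R 3/3 satisfied
(4,7)R 1/1 satisfied
All meet the threshold, so the configuration is stable.

Yes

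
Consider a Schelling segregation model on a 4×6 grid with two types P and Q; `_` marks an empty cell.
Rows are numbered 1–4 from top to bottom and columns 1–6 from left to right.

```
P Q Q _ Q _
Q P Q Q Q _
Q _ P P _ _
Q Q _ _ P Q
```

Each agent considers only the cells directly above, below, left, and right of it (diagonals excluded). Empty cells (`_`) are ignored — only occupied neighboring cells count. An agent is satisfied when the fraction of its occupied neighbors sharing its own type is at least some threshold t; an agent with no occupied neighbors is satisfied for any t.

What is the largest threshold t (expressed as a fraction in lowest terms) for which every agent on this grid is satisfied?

0/1

Row 1: (1,1)P 0/2 · (1,2)Q 1/3 · (1,3)Q 2/2 · (1,5)Q 1/1
Row 2: (2,1)Q 1/3 · (2,2)P 0/3 · (2,3)Q 2/4 · (2,4)Q 2/3 · (2,5)Q 2/2
Row 3: (3,1)Q 2/2 · (3,3)P 1/2 · (3,4)P 1/2
Row 4: (4,1)Q 2/2 · (4,2)Q 1/1 · (4,5)P 0/1 · (4,6)Q 0/1
The smallest same-type fraction is 0/2 at (1,1), which reduces to 0/1. Any threshold above that leaves this agent unsatisfied.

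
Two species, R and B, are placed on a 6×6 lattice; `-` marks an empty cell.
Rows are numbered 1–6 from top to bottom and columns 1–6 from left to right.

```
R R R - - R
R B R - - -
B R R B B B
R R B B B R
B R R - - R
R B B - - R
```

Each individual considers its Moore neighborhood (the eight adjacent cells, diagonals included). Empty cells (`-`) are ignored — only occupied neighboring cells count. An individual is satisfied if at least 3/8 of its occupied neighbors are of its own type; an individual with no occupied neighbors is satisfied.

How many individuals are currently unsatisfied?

Row 1: (1,1)R 2/3 satisfied · (1,2)R 4/5 satisfied · (1,3)R 2/3 satisfied · (1,6)R 0/0 satisfied
Row 2: (2,1)R 3/5 satisfied · (2,2)B 1/8 not · (2,3)R 4/6 satisfied
Row 3: (3,1)B 1/5 not · (3,2)R 5/8 satisfied · (3,3)R 3/7 satisfied · (3,4)B 4/6 satisfied · (3,5)B 4/5 satisfied · (3,6)B 2/3 satisfied
Row 4: (4,1)R 3/5 satisfied · (4,2)R 5/8 satisfied · (4,3)B 2/7 not · (4,4)B 4/6 satisfied · (4,5)B 4/6 satisfied · (4,6)R 1/4 not
Row 5: (5,1)B 1/5 not · (5,2)R 4/8 satisfied · (5,3)R 2/6 not · (5,6)R 2/3 satisfied
Row 6: (6,1)R 1/3 not · (6,2)B 2/5 satisfied · (6,3)B 1/3 not · (6,6)R 1/1 satisfied
Unsatisfied: (2,2), (3,1), (4,3), (4,6), (5,1), (5,3), (6,1), (6,3) — 8 in total.

8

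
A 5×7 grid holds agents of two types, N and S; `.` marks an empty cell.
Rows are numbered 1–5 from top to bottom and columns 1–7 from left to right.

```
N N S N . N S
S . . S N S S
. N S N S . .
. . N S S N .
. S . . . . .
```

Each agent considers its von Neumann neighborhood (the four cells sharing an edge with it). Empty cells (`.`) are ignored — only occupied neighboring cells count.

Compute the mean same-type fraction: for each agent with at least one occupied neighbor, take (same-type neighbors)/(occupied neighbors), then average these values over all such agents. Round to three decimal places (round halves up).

Row 1: (1,1)N 1/2 · (1,2)N 1/2 · (1,3)S 0/2 · (1,4)N 0/2 · (1,6)N 0/2 · (1,7)S 1/2
Row 2: (2,1)S 0/1 · (2,4)S 0/3 · (2,5)N 0/3 · (2,6)S 1/3 · (2,7)S 2/2
Row 3: (3,2)N 0/1 · (3,3)S 0/3 · (3,4)N 0/4 · (3,5)S 1/3
Row 4: (4,3)N 0/2 · (4,4)S 1/3 · (4,5)S 2/3 · (4,6)N 0/1
Row 5: (5,2)S — no occupied neighbors
Sum over 19 agents: 1/2 + 1/2 + 0/2 + 0/2 + 0/2 + 1/2 + 0/1 + 0/3 + 0/3 + 1/3 + 2/2 + 0/1 + 0/3 + 0/4 + 1/3 + 0/2 + 1/3 + 2/3 + 0/1 = 25/6; mean = 25/6 ÷ 19 = 25/114 = 0.219298… → 0.219.

0.219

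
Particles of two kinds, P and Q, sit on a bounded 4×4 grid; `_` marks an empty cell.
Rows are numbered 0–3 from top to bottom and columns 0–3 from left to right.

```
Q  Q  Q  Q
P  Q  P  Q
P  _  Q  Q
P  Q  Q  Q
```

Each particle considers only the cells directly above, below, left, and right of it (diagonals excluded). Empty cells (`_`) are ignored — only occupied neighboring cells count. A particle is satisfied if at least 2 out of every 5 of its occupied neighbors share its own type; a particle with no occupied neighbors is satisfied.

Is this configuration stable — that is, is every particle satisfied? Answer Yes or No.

(0,0)Q 1/2 ok
(0,1)Q 3/3 ok
(0,2)Q 2/3 ok
(0,3)Q 2/2 ok
(1,0)P 1/3 unhappy
(1,1)Q 1/3 unhappy
(1,2)P 0/4 unhappy
(1,3)Q 2/3 ok
(2,0)P 2/2 ok
(2,2)Q 2/3 ok
(2,3)Q 3/3 ok
(3,0)P 1/2 ok
(3,1)Q 1/2 ok
(3,2)Q 3/3 ok
(3,3)Q 2/2 ok
For instance (1,0) has only 1/3 same-type neighbors, below 2/5.

No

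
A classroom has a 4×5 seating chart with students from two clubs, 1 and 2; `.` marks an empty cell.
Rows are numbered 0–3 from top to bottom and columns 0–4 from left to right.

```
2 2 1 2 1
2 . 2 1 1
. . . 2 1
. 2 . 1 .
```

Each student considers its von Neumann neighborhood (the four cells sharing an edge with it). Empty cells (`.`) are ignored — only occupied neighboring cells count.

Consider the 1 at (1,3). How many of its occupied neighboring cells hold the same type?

1

Occupied neighbors of (1,3): (0,3)=2, (2,3)=2, (1,2)=2, (1,4)=1.
Same type (1): 1 of 4.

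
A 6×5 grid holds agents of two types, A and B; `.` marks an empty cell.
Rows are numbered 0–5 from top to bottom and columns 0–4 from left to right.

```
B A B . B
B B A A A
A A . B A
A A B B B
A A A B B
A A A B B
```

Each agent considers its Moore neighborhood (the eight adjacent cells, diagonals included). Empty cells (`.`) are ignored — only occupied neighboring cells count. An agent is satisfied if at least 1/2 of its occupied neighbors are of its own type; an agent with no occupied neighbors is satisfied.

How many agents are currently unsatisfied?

8

(0,0)B 2/3 satisfied
(0,1)A 1/5 not
(0,2)B 1/4 not
(0,4)B 0/2 not
(1,0)B 2/5 not
(1,1)B 3/7 not
(1,2)A 3/6 satisfied
(1,3)A 3/6 satisfied
(1,4)A 2/4 satisfied
(2,0)A 3/5 satisfied
(2,1)A 4/7 satisfied
(2,3)B 3/7 not
(2,4)A 2/5 not
(3,0)A 5/5 satisfied
(3,1)A 6/7 satisfied
(3,2)B 3/7 not
(3,3)B 5/7 satisfied
(3,4)B 4/5 satisfied
(4,0)A 5/5 satisfied
(4,1)A 7/8 satisfied
(4,2)A 4/8 satisfied
(4,3)B 6/8 satisfied
(4,4)B 5/5 satisfied
(5,0)A 3/3 satisfied
(5,1)A 5/5 satisfied
(5,2)A 3/5 satisfied
(5,3)B 3/5 satisfied
(5,4)B 3/3 satisfied
Unsatisfied: (0,1), (0,2), (0,4), (1,0), (1,1), (2,3), (2,4), (3,2) — 8 in total.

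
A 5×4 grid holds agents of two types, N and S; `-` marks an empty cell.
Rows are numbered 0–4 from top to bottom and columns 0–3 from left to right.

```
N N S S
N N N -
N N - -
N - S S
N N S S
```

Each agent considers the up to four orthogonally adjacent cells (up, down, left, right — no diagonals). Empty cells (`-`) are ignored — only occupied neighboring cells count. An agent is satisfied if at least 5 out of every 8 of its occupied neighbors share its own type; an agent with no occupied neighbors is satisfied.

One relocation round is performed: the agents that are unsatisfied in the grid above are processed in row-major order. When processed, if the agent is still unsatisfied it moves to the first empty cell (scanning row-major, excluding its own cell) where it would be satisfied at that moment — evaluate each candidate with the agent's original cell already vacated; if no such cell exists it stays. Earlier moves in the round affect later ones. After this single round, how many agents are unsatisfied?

Initially unsatisfied (in order): (0,2), (1,2), (4,1).
  (0,2) → (2,3).
  (1,2): now satisfied by earlier moves; stays.
  (4,1) → (0,2).
Resulting grid:
N N N S
N N N -
N N - S
N - S S
N - S S
Unsatisfied now: (0,3).

1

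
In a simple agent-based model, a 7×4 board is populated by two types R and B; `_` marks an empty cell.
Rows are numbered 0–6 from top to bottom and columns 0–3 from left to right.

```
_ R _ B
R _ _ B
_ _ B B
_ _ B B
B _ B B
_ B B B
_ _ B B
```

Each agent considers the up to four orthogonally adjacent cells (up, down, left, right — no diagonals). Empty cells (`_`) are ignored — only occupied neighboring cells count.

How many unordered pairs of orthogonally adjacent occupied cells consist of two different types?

0

Scan each occupied cell's neighbors to the right and below so each pair is counted once.
From row 0: 0 unlike of 1 pairs (running 0/1).
From row 1: 0 unlike of 1 pairs (running 0/2).
From row 2: 0 unlike of 3 pairs (running 0/5).
From row 3: 0 unlike of 3 pairs (running 0/8).
From row 4: 0 unlike of 3 pairs (running 0/11).
From row 5: 0 unlike of 4 pairs (running 0/15).
From row 6: 0 unlike of 1 pairs (running 0/16).
Total adjacent occupied pairs: 16; unlike-type pairs: 0.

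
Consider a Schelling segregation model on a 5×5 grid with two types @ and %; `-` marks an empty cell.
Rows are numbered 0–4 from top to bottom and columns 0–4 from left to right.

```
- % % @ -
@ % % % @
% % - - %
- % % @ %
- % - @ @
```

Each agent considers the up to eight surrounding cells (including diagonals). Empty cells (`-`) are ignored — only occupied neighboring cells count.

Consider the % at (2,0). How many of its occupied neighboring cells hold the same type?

3

Occupied neighbors of (2,0): (1,0)=@, (1,1)=%, (2,1)=%, (3,1)=%.
Same type (%): 3 of 4.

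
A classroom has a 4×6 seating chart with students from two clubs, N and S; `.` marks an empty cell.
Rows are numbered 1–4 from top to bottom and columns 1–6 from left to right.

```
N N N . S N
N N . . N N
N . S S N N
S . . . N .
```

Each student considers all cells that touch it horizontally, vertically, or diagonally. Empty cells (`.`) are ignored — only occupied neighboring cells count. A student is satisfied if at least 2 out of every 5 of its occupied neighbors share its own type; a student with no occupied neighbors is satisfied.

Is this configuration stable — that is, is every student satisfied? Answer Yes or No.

(1,1)N 3/3 ✓
(1,2)N 4/4 ✓
(1,3)N 2/2 ✓
(1,5)S 0/3 ✗
(1,6)N 2/3 ✓
(2,1)N 4/4 ✓
(2,2)N 5/6 ✓
(2,5)N 4/6 ✓
(2,6)N 4/5 ✓
(3,1)N 2/3 ✓
(3,3)S 1/2 ✓
(3,4)S 1/4 ✗
(3,5)N 4/5 ✓
(3,6)N 4/4 ✓
(4,1)S 0/1 ✗
(4,5)N 2/3 ✓
For instance (1,5) has only 0/3 same-type neighbors, below 2/5.

No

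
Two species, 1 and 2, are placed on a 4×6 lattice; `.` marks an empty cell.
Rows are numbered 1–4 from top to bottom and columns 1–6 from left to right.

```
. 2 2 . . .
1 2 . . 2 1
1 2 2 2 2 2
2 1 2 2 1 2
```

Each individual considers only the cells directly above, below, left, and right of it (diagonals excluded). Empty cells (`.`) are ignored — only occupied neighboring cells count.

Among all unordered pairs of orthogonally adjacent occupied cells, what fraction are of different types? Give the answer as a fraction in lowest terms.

11/24

Scan each occupied cell's neighbors to the right and below so each pair is counted once.
From row 1: 0 unlike of 2 pairs (running 0/2).
From row 2: 3 unlike of 6 pairs (running 3/8).
From row 3: 4 unlike of 11 pairs (running 7/19).
From row 4: 4 unlike of 5 pairs (running 11/24).
Total adjacent occupied pairs: 24; unlike-type pairs: 11.
11/24 is already in lowest terms.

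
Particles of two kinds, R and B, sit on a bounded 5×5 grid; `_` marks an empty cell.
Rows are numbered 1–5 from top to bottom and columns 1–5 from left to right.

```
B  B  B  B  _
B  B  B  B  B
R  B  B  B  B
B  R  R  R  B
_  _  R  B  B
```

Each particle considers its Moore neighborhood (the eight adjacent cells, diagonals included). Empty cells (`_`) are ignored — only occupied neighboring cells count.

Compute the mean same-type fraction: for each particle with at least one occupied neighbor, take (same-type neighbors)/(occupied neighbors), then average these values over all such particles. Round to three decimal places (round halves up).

0.718

Row 1: (1,1)B 3/3 · (1,2)B 5/5 · (1,3)B 5/5 · (1,4)B 4/4
Row 2: (2,1)B 4/5 · (2,2)B 7/8 · (2,3)B 8/8 · (2,4)B 7/7 · (2,5)B 4/4
Row 3: (3,1)R 1/5 · (3,2)B 5/8 · (3,3)B 5/8 · (3,4)B 6/8 · (3,5)B 4/5
Row 4: (4,1)B 1/3 · (4,2)R 3/6 · (4,3)R 3/7 · (4,4)R 2/8 · (4,5)B 4/5
Row 5: (5,3)R 3/4 · (5,4)B 2/5 · (5,5)B 2/3
Sum over 22 particles: 3/3 + 5/5 + 5/5 + 4/4 + 4/5 + 7/8 + 8/8 + 7/7 + 4/4 + 1/5 + 5/8 + 5/8 + 6/8 + 4/5 + 1/3 + 3/6 + 3/7 + 2/8 + 4/5 + 3/4 + 2/5 + 2/3 = 885/56; mean = 885/56 ÷ 22 = 885/1232 = 0.718344… → 0.718.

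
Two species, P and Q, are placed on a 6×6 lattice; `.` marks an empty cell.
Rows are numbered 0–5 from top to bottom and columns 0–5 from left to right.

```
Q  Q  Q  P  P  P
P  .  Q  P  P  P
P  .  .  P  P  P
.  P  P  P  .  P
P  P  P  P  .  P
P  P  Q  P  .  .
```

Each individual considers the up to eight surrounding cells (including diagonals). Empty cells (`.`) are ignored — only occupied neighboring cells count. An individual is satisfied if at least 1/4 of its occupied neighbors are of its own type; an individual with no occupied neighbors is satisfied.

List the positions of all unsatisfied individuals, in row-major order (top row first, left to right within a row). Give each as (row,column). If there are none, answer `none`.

(5,2)

Row 0: (0,0)Q 1/2 ok · (0,1)Q 3/4 ok · (0,2)Q 2/4 ok · (0,3)P 3/5 ok · (0,4)P 5/5 ok · (0,5)P 3/3 ok
Row 1: (1,0)P 1/3 ok · (1,2)Q 2/5 ok · (1,3)P 5/7 ok · (1,4)P 8/8 ok · (1,5)P 5/5 ok
Row 2: (2,0)P 2/2 ok · (2,3)P 5/6 ok · (2,4)P 7/7 ok · (2,5)P 4/4 ok
Row 3: (3,1)P 5/5 ok · (3,2)P 6/6 ok · (3,3)P 5/5 ok · (3,5)P 3/3 ok
Row 4: (4,0)P 4/4 ok · (4,1)P 6/7 ok · (4,2)P 7/8 ok · (4,3)P 4/5 ok · (4,5)P 1/1 ok
Row 5: (5,0)P 3/3 ok · (5,1)P 4/5 ok · (5,2)Q 0/5 unhappy · (5,3)P 2/3 ok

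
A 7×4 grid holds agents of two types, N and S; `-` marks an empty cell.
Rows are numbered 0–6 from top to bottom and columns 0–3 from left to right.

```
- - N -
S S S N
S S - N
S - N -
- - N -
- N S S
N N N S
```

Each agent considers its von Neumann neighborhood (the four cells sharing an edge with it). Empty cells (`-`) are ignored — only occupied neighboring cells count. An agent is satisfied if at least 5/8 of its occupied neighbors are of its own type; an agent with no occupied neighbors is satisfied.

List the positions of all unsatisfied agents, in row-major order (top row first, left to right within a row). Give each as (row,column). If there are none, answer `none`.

(0,2), (1,2), (1,3), (4,2), (5,1), (5,2), (6,2), (6,3)

Row 0: (0,2)N 0/1 unhappy
Row 1: (1,0)S 2/2 ok · (1,1)S 3/3 ok · (1,2)S 1/3 unhappy · (1,3)N 1/2 unhappy
Row 2: (2,0)S 3/3 ok · (2,1)S 2/2 ok · (2,3)N 1/1 ok
Row 3: (3,0)S 1/1 ok · (3,2)N 1/1 ok
Row 4: (4,2)N 1/2 unhappy
Row 5: (5,1)N 1/2 unhappy · (5,2)S 1/4 unhappy · (5,3)S 2/2 ok
Row 6: (6,0)N 1/1 ok · (6,1)N 3/3 ok · (6,2)N 1/3 unhappy · (6,3)S 1/2 unhappy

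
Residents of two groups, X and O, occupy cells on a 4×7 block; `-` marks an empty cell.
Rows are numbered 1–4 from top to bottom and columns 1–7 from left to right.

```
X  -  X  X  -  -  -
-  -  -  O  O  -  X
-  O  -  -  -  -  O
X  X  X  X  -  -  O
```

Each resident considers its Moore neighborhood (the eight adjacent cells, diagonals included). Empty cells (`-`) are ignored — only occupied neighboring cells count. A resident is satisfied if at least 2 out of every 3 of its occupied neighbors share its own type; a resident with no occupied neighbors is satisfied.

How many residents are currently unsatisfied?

(1,1)X 0/0 ✓
(1,3)X 1/2 ✗
(1,4)X 1/3 ✗
(2,4)O 1/3 ✗
(2,5)O 1/2 ✗
(2,7)X 0/1 ✗
(3,2)O 0/3 ✗
(3,7)O 1/2 ✗
(4,1)X 1/2 ✗
(4,2)X 2/3 ✓
(4,3)X 2/3 ✓
(4,4)X 1/1 ✓
(4,7)O 1/1 ✓
Unsatisfied: (1,3), (1,4), (2,4), (2,5), (2,7), (3,2), (3,7), (4,1) — 8 in total.

8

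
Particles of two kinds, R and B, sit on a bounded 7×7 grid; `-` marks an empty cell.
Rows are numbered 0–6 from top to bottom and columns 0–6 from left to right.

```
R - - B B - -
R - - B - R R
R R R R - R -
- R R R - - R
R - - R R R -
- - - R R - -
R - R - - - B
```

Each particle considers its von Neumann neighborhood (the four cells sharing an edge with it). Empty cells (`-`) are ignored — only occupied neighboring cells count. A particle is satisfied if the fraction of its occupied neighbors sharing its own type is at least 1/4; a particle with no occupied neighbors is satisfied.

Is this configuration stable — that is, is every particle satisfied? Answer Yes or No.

Yes

(0,0)R 1/1 satisfied
(0,3)B 2/2 satisfied
(0,4)B 1/1 satisfied
(1,0)R 2/2 satisfied
(1,3)B 1/2 satisfied
(1,5)R 2/2 satisfied
(1,6)R 1/1 satisfied
(2,0)R 2/2 satisfied
(2,1)R 3/3 satisfied
(2,2)R 3/3 satisfied
(2,3)R 2/3 satisfied
(2,5)R 1/1 satisfied
(3,1)R 2/2 satisfied
(3,2)R 3/3 satisfied
(3,3)R 3/3 satisfied
(3,6)R 0/0 satisfied
(4,0)R 0/0 satisfied
(4,3)R 3/3 satisfied
(4,4)R 3/3 satisfied
(4,5)R 1/1 satisfied
(5,3)R 2/2 satisfied
(5,4)R 2/2 satisfied
(6,0)R 0/0 satisfied
(6,2)R 0/0 satisfied
(6,6)B 0/0 satisfied
All meet the threshold, so the configuration is stable.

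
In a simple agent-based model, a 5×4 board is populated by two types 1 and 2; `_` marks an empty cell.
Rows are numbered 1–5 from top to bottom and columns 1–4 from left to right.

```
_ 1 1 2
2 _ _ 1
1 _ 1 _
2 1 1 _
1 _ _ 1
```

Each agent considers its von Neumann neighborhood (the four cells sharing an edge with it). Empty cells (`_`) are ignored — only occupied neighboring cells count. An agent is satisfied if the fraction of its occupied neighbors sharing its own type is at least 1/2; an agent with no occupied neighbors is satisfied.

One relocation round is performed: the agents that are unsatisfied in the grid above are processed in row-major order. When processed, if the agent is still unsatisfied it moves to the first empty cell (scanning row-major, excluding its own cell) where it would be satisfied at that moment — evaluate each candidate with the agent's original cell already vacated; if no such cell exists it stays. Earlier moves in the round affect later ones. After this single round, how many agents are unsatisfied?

1

Initially unsatisfied (in order): (1,4), (2,1), (2,4), (3,1), (4,1), (5,1).
  (1,4) → (1,1).
  (2,1): now satisfied by earlier moves; stays.
  (2,4): now satisfied by earlier moves; stays.
  (3,1) → (1,4).
  (4,1) → (2,2).
  (5,1): now satisfied by earlier moves; stays.
Resulting grid:
2 1 1 1
2 2 _ 1
_ _ 1 _
_ 1 1 _
1 _ _ 1
Unsatisfied now: (1,2).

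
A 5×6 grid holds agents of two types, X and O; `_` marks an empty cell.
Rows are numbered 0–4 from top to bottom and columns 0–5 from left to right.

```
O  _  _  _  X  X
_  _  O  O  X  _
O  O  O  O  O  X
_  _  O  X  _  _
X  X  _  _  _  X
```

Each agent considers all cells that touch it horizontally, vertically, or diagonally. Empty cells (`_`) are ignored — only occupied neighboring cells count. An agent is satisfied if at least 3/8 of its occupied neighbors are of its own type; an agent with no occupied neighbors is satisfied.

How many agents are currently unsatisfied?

1

Row 0: (0,0)O 0/0 ok · (0,4)X 2/3 ok · (0,5)X 2/2 ok
Row 1: (1,2)O 4/4 ok · (1,3)O 4/6 ok · (1,4)X 3/6 ok
Row 2: (2,0)O 1/1 ok · (2,1)O 4/4 ok · (2,2)O 5/6 ok · (2,3)O 5/7 ok · (2,4)O 2/5 ok · (2,5)X 1/2 ok
Row 3: (3,2)O 3/5 ok · (3,3)X 0/4 unhappy
Row 4: (4,0)X 1/1 ok · (4,1)X 1/2 ok · (4,5)X 0/0 ok
Unsatisfied: (3,3) — 1 in total.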